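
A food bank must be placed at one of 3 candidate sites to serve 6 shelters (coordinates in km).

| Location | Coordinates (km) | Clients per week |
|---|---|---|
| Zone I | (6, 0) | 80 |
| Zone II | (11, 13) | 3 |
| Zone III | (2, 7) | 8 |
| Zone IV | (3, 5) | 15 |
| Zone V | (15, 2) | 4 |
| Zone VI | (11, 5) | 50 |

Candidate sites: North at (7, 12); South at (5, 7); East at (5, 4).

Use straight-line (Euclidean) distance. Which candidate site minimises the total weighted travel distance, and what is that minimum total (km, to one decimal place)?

Total weighted distance at each candidate:
  North (7, 12): total = 1607.5
  South (5, 7): total = 1018.5
  East (5, 4): total = 774.7
Minimum is at East with total 774.7 km.

East, total 774.7 km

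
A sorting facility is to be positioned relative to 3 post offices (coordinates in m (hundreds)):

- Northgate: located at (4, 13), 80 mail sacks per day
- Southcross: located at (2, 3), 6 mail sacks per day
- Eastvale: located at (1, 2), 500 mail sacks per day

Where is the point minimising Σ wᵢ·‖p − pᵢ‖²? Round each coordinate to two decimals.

The minimiser of Σwᵢ‖p−pᵢ‖² is the weighted centroid p* = (Σwᵢpᵢ)/(Σwᵢ).
Σwᵢ = 586.
Σwᵢxᵢ = 80·4 + 6·2 + 500·1 = 832.
Σwᵢyᵢ = 80·13 + 6·3 + 500·2 = 2058.
x* = 832/586 = 1.42, y* = 2058/586 = 3.51.

(1.42, 3.51)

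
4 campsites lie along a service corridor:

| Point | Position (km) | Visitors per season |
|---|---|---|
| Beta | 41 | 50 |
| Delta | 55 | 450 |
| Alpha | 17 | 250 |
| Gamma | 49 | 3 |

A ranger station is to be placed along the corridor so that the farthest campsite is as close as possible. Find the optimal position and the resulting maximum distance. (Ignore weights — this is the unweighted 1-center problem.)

The 1-center on a line is the midpoint of the two extreme points: leftmost at 17, rightmost at 55.
Optimal location = (17 + 55)/2 = 36; maximum distance = (55 − 17)/2 = 19.

location 36, max distance 19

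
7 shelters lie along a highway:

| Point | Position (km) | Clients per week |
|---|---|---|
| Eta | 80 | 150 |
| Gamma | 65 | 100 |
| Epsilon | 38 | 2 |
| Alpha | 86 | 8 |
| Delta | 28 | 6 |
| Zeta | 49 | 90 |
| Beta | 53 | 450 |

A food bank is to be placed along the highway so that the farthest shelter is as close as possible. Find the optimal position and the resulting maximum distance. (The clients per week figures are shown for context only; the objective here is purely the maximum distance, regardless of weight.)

The 1-center on a line is the midpoint of the two extreme points: leftmost at 28, rightmost at 86.
Optimal location = (28 + 86)/2 = 57; maximum distance = (86 − 28)/2 = 29.

location 57, max distance 29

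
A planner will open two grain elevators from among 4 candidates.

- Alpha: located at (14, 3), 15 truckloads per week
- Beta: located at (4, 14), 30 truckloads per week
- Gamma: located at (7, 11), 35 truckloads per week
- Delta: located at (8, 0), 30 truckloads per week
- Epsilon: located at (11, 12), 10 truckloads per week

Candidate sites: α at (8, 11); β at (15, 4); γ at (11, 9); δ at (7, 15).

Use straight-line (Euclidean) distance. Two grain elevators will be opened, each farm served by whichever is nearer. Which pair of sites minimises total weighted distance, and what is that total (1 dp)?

{α, β}, total 479.7

Evaluate every pair (each demand assigned to the nearer of the two):
  {α, β}: total = 479.7
  {β, δ}: total = 547.9
  {α, γ}: total = 600.2
  {α, δ}: total = 641.5
  {γ, δ}: total = 650.1
  {β, γ}: total = 707.7
Best pair: {α, β} with total 479.7.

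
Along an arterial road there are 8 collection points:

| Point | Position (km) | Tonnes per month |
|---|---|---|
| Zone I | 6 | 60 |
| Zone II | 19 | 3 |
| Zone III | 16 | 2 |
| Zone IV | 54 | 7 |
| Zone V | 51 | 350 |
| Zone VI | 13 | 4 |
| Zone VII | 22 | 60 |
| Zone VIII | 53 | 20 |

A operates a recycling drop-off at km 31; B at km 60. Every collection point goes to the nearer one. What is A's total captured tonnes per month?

129

The indifferent point is the midpoint (31+60)/2 = 45.5; collection points left of it (closer to A at 31) go to A, those right go to B.
  Zone I at 6 (w=60) → A
  Zone VI at 13 (w=4) → A
  Zone III at 16 (w=2) → A
  Zone II at 19 (w=3) → A
  Zone VII at 22 (w=60) → A
  Zone V at 51 (w=350) → B
  Zone VIII at 53 (w=20) → B
  Zone IV at 54 (w=7) → B
A captures 129; B captures 377.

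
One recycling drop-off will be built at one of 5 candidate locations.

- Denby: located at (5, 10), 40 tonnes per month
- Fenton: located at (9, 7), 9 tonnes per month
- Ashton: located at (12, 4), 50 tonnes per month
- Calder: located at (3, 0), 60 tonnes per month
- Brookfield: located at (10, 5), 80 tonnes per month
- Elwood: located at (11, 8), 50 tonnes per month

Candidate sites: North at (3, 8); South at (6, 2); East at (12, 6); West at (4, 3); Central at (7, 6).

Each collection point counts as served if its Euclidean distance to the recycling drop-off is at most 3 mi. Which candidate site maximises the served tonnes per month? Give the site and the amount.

East, covering 180

Coverage radius r = 3 mi; a point is covered iff (Δx)²+(Δy)² ≤ 3² = 9.
  North (3, 8): covers {Denby} → 40
  South (6, 2): covers {none} → 0
  East (12, 6): covers {Ashton, Brookfield, Elwood} → 180
  West (4, 3): covers {none} → 0
  Central (7, 6): covers {Fenton} → 9
Maximum coverage at East: 180 tonnes per month.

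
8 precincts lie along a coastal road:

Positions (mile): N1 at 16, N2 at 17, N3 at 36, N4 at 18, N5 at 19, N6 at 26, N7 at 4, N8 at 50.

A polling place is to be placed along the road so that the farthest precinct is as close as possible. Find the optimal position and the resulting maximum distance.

The 1-center on a line is the midpoint of the two extreme points: leftmost at 4, rightmost at 50.
Optimal location = (4 + 50)/2 = 27; maximum distance = (50 − 4)/2 = 23.

location 27, max distance 23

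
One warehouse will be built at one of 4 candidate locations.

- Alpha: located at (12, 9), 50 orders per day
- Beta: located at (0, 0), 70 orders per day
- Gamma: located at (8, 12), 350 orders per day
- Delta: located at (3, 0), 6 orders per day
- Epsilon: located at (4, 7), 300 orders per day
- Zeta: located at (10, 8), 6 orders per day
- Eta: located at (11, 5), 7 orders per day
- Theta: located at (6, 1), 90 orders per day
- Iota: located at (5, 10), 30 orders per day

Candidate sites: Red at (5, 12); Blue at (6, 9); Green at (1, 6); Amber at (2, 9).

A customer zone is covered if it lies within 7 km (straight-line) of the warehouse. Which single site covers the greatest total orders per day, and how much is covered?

Blue, covering 743

Coverage radius r = 7 km; a point is covered iff (Δx)²+(Δy)² ≤ 7² = 49.
  Red (5, 12): covers {Gamma, Epsilon, Zeta, Iota} → 686
  Blue (6, 9): covers {Alpha, Gamma, Epsilon, Zeta, Eta, Iota} → 743
  Green (1, 6): covers {Beta, Delta, Epsilon, Iota} → 406
  Amber (2, 9): covers {Gamma, Epsilon, Iota} → 680
Maximum coverage at Blue: 743 orders per day.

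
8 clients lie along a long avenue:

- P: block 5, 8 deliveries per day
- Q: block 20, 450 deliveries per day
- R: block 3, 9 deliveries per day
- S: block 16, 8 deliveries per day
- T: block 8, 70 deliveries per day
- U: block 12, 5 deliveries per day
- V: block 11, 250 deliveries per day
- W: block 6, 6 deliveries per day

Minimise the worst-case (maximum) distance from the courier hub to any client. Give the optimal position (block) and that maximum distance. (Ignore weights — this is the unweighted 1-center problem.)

location 11.5, max distance 8.5

The 1-center on a line is the midpoint of the two extreme points: leftmost at 3, rightmost at 20.
Optimal location = (3 + 20)/2 = 11.5; maximum distance = (20 − 3)/2 = 8.5.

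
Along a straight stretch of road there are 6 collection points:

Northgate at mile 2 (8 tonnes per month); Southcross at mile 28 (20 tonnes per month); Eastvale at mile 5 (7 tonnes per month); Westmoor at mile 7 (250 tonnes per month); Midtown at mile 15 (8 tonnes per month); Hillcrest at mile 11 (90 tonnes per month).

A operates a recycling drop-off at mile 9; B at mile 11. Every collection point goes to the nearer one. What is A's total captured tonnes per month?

265

The indifferent point is the midpoint (9+11)/2 = 10; collection points left of it (closer to A at 9) go to A, those right go to B.
  Northgate at 2 (w=8) → A
  Eastvale at 5 (w=7) → A
  Westmoor at 7 (w=250) → A
  Hillcrest at 11 (w=90) → B
  Midtown at 15 (w=8) → B
  Southcross at 28 (w=20) → B
A captures 265; B captures 118.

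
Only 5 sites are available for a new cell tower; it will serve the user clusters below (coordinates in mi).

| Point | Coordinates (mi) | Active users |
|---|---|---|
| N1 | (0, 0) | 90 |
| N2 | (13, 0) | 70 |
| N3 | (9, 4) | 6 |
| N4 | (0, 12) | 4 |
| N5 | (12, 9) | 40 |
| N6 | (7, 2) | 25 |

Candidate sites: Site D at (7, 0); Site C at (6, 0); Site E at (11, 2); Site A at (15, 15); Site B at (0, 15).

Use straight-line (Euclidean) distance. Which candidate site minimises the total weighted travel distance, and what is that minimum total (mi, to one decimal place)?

Total weighted distance at each candidate:
  Site D (7, 0): total = 1594.2
  Site C (6, 0): total = 1602.2
  Site E (11, 2): total = 1663.5
  Site A (15, 15): total = 3754.8
  Site B (0, 15): total = 3742.5
Minimum is at Site D with total 1594.2 mi.

Site D, total 1594.2 mi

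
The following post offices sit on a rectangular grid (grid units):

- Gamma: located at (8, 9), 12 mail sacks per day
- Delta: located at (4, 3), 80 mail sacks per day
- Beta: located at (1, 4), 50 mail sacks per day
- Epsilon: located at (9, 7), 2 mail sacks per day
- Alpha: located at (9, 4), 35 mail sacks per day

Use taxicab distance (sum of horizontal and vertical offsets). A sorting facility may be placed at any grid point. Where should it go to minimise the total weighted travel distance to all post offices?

(4, 4)

Manhattan distance separates: Σwᵢ(|x−xᵢ|+|y−yᵢ|) = Σwᵢ|x−xᵢ| + Σwᵢ|y−yᵢ|, so x and y are optimised independently as 1-D weighted medians.
Total weight W = 179; half = 89.5.
x-coordinate, sorted with cumulative weight:
  x=1 (Beta, w=50) cum 50
  x=4 (Delta, w=80) cum 130  ← median
  x=8 (Gamma, w=12) cum 142
  x=9 (Epsilon, w=2) cum 144
  x=9 (Alpha, w=35) cum 179
⇒ x* = 4
y-coordinate, sorted with cumulative weight:
  y=3 (Delta, w=80) cum 80
  y=4 (Beta, w=50) cum 130  ← median
  y=4 (Alpha, w=35) cum 165
  y=7 (Epsilon, w=2) cum 167
  y=9 (Gamma, w=12) cum 179
⇒ y* = 4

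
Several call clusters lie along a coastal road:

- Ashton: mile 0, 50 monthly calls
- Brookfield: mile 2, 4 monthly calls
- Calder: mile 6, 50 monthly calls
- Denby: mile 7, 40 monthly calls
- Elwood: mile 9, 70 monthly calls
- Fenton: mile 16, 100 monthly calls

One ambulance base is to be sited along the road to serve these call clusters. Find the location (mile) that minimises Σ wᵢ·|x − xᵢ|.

For a sum of weighted absolute distances on a line, the optimum is the weighted median (not the mean). Total weight W = 314; half-weight = 157.
Sort by position and accumulate weight:
  mile 0 (Ashton, w=50) → cum 50
  mile 2 (Brookfield, w=4) → cum 54
  mile 6 (Calder, w=50) → cum 104
  mile 7 (Denby, w=40) → cum 144
  mile 9 (Elwood, w=70) → cum 214  ≥ 157 → median here
  mile 16 (Fenton, w=100) → cum 314
Optimal location: mile 9.

x = 9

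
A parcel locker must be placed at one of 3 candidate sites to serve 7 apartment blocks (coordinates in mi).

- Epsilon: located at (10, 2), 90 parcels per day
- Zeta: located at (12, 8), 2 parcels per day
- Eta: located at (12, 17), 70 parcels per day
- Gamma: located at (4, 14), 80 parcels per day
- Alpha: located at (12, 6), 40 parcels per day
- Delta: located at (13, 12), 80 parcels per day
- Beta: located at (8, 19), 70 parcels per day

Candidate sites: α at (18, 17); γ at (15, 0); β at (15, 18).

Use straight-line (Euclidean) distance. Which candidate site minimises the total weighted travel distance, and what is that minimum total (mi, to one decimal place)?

Total weighted distance at each candidate:
  α (18, 17): total = 4897.8
  γ (15, 0): total = 5793.5
  β (15, 18): total = 4183.0
Minimum is at β with total 4183.0 mi.

β, total 4183.0 mi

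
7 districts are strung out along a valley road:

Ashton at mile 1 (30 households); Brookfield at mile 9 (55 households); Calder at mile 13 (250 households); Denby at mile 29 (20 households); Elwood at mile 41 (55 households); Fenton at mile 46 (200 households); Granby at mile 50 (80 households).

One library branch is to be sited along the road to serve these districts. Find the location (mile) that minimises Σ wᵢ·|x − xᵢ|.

For a sum of weighted absolute distances on a line, the optimum is the weighted median (not the mean). Total weight W = 690; half-weight = 345.
Sort by position and accumulate weight:
  mile 1 (Ashton, w=30) → cum 30
  mile 9 (Brookfield, w=55) → cum 85
  mile 13 (Calder, w=250) → cum 335
  mile 29 (Denby, w=20) → cum 355  ≥ 345 → median here
  mile 41 (Elwood, w=55) → cum 410
  mile 46 (Fenton, w=200) → cum 610
  mile 50 (Granby, w=80) → cum 690
Optimal location: mile 29.

x = 29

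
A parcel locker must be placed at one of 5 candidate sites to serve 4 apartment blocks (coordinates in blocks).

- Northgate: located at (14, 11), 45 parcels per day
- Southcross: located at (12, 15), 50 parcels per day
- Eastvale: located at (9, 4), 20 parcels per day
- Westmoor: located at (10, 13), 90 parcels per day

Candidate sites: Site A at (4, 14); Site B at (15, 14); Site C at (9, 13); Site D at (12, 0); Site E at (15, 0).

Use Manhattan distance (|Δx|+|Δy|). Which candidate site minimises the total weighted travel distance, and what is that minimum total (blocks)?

Total weighted distance at each candidate:
  Site A (4, 14): total = 1965
  Site B (15, 14): total = 1240
  Site C (9, 13): total = 835
  Site D (12, 0): total = 2825
  Site E (15, 0): total = 3260
Minimum is at Site C with total 835 blocks.

Site C, total 835 blocks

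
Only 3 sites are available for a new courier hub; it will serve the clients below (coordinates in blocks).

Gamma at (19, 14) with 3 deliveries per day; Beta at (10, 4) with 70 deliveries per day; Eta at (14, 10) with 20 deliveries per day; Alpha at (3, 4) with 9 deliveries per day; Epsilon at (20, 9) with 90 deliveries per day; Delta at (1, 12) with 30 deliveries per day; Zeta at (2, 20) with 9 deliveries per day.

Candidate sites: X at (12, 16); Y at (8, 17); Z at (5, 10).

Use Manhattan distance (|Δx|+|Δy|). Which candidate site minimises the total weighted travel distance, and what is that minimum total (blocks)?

Z, total 2813 blocks

Total weighted distance at each candidate:
  X (12, 16): total = 3282
  Y (8, 17): total = 3755
  Z (5, 10): total = 2813
Minimum is at Z with total 2813 blocks.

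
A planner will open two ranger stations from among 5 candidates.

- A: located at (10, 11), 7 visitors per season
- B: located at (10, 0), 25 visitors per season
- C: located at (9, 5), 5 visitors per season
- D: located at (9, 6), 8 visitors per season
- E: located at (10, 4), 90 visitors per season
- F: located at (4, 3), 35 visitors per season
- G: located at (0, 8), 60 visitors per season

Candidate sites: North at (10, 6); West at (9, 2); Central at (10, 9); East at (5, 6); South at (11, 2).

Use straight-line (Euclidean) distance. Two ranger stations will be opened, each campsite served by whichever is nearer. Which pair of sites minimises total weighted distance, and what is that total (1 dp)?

Evaluate every pair (each demand assigned to the nearer of the two):
  {West, East}: total = 787.4
  {East, South}: total = 790.5
  {North, East}: total = 813.9
  {North, West}: total = 1076.3
  {West, Central}: total = 1092.9
  {North, South}: total = 1132.6
  {Central, East}: total = 1139.0
  {Central, South}: total = 1165.0
  {West, South}: total = 1195.0
  {North, Central}: total = 1196.9
Best pair: {West, East} with total 787.4.

{West, East}, total 787.4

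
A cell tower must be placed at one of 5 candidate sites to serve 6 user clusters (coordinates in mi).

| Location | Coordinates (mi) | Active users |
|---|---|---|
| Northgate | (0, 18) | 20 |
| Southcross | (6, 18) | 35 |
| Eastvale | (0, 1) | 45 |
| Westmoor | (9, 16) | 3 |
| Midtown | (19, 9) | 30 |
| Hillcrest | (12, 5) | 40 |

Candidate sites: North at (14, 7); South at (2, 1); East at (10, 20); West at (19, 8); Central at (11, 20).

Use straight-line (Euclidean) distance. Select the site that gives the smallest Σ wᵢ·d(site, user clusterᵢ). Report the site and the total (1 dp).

North, total 1823.1 mi

Total weighted distance at each candidate:
  North (14, 7): total = 1823.1
  South (2, 1): total = 2087.7
  East (10, 20): total = 2370.7
  West (19, 8): total = 2287.7
  Central (11, 20): total = 2422.8
Minimum is at North with total 1823.1 mi.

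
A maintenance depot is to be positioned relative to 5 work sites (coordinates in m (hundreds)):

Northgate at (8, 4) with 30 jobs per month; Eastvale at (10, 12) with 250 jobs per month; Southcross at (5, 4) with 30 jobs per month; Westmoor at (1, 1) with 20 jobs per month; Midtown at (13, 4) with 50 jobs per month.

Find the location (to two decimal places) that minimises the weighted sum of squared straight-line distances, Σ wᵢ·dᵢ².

The minimiser of Σwᵢ‖p−pᵢ‖² is the weighted centroid p* = (Σwᵢpᵢ)/(Σwᵢ).
Σwᵢ = 380.
Σwᵢxᵢ = 30·8 + 250·10 + 30·5 + 20·1 + 50·13 = 3560.
Σwᵢyᵢ = 30·4 + 250·12 + 30·4 + 20·1 + 50·4 = 3460.
x* = 3560/380 = 9.37, y* = 3460/380 = 9.11.

(9.37, 9.11)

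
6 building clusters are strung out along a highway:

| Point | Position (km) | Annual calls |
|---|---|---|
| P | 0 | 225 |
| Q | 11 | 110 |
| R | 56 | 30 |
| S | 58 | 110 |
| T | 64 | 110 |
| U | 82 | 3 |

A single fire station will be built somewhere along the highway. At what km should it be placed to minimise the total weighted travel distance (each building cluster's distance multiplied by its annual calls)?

x = 11

For a sum of weighted absolute distances on a line, the optimum is the weighted median (not the mean). Total weight W = 588; half-weight = 294.
Sort by position and accumulate weight:
  km 0 (P, w=225) → cum 225
  km 11 (Q, w=110) → cum 335  ≥ 294 → median here
  km 56 (R, w=30) → cum 365
  km 58 (S, w=110) → cum 475
  km 64 (T, w=110) → cum 585
  km 82 (U, w=3) → cum 588
Optimal location: km 11.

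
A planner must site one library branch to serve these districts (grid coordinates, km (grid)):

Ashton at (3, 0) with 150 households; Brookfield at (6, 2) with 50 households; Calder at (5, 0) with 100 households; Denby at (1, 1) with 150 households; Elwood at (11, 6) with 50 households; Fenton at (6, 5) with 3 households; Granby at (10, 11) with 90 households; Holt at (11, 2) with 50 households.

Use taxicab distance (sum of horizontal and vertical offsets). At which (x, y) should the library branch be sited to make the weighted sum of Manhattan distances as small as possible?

Manhattan distance separates: Σwᵢ(|x−xᵢ|+|y−yᵢ|) = Σwᵢ|x−xᵢ| + Σwᵢ|y−yᵢ|, so x and y are optimised independently as 1-D weighted medians.
Total weight W = 643; half = 321.5.
x-coordinate, sorted with cumulative weight:
  x=1 (Denby, w=150) cum 150
  x=3 (Ashton, w=150) cum 300
  x=5 (Calder, w=100) cum 400  ← median
  x=6 (Brookfield, w=50) cum 450
  x=6 (Fenton, w=3) cum 453
  x=10 (Granby, w=90) cum 543
  x=11 (Elwood, w=50) cum 593
  x=11 (Holt, w=50) cum 643
⇒ x* = 5
y-coordinate, sorted with cumulative weight:
  y=0 (Ashton, w=150) cum 150
  y=0 (Calder, w=100) cum 250
  y=1 (Denby, w=150) cum 400  ← median
  y=2 (Brookfield, w=50) cum 450
  y=2 (Holt, w=50) cum 500
  y=5 (Fenton, w=3) cum 503
  y=6 (Elwood, w=50) cum 553
  y=11 (Granby, w=90) cum 643
⇒ y* = 1

(5, 1)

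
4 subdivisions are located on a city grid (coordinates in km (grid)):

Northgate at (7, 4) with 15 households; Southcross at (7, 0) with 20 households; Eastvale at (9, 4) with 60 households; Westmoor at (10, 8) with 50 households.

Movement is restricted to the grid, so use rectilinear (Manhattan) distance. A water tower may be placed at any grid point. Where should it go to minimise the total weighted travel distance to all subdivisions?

(9, 4)

Manhattan distance separates: Σwᵢ(|x−xᵢ|+|y−yᵢ|) = Σwᵢ|x−xᵢ| + Σwᵢ|y−yᵢ|, so x and y are optimised independently as 1-D weighted medians.
Total weight W = 145; half = 72.5.
x-coordinate, sorted with cumulative weight:
  x=7 (Northgate, w=15) cum 15
  x=7 (Southcross, w=20) cum 35
  x=9 (Eastvale, w=60) cum 95  ← median
  x=10 (Westmoor, w=50) cum 145
⇒ x* = 9
y-coordinate, sorted with cumulative weight:
  y=0 (Southcross, w=20) cum 20
  y=4 (Northgate, w=15) cum 35
  y=4 (Eastvale, w=60) cum 95  ← median
  y=8 (Westmoor, w=50) cum 145
⇒ y* = 4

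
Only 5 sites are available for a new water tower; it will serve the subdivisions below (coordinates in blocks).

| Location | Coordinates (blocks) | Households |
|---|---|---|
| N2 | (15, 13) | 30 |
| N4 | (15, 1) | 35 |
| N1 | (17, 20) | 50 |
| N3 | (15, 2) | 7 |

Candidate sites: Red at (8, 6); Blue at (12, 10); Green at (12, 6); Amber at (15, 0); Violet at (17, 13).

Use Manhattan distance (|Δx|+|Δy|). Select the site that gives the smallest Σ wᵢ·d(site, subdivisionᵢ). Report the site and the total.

Total weighted distance at each candidate:
  Red (8, 6): total = 2067
  Blue (12, 10): total = 1427
  Green (12, 6): total = 1579
  Amber (15, 0): total = 1539
  Violet (17, 13): total = 991
Minimum is at Violet with total 991 blocks.

Violet, total 991 blocks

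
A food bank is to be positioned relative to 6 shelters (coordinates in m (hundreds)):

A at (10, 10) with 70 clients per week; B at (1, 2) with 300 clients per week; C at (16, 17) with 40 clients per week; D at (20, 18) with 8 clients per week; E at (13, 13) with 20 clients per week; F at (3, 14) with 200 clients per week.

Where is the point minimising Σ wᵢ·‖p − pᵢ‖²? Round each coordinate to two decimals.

The minimiser of Σwᵢ‖p−pᵢ‖² is the weighted centroid p* = (Σwᵢpᵢ)/(Σwᵢ).
Σwᵢ = 638.
Σwᵢxᵢ = 70·10 + 300·1 + 40·16 + 8·20 + 20·13 + 200·3 = 2660.
Σwᵢyᵢ = 70·10 + 300·2 + 40·17 + 8·18 + 20·13 + 200·14 = 5184.
x* = 2660/638 = 4.17, y* = 5184/638 = 8.13.

(4.17, 8.13)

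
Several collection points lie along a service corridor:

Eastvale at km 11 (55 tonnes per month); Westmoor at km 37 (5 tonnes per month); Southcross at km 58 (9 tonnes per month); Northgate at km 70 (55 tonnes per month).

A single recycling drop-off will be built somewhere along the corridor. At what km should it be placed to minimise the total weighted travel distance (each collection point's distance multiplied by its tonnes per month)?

x = 58

For a sum of weighted absolute distances on a line, the optimum is the weighted median (not the mean). Total weight W = 124; half-weight = 62.
Sort by position and accumulate weight:
  km 11 (Eastvale, w=55) → cum 55
  km 37 (Westmoor, w=5) → cum 60
  km 58 (Southcross, w=9) → cum 69  ≥ 62 → median here
  km 70 (Northgate, w=55) → cum 124
Optimal location: km 58.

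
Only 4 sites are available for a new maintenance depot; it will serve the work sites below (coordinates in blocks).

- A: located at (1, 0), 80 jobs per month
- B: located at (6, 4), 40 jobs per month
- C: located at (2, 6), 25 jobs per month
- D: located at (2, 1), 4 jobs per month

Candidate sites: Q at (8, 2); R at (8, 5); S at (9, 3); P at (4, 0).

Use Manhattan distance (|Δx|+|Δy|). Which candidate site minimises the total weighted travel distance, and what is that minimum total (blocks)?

Total weighted distance at each candidate:
  Q (8, 2): total = 1158
  R (8, 5): total = 1295
  S (9, 3): total = 1326
  P (4, 0): total = 692
Minimum is at P with total 692 blocks.

P, total 692 blocks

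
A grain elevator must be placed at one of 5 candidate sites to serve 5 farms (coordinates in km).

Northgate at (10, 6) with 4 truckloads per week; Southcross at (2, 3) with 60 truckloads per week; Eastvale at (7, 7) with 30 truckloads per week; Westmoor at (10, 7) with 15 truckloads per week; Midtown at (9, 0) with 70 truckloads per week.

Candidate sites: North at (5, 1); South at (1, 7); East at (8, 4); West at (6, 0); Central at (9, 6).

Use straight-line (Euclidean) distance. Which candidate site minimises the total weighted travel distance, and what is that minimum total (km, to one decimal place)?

East, total 813.8 km

Total weighted distance at each candidate:
  North (5, 1): total = 840.1
  South (1, 7): total = 1342.7
  East (8, 4): total = 813.8
  West (6, 0): total = 871.9
  Central (9, 6): total = 969.2
Minimum is at East with total 813.8 km.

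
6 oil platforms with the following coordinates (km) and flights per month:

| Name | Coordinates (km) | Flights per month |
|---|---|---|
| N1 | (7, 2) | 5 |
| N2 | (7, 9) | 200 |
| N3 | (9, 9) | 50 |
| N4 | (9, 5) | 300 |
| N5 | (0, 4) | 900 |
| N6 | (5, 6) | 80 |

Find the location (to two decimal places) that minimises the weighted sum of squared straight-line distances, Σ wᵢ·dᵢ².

The minimiser of Σwᵢ‖p−pᵢ‖² is the weighted centroid p* = (Σwᵢpᵢ)/(Σwᵢ).
Σwᵢ = 1535.
Σwᵢxᵢ = 5·7 + 200·7 + 50·9 + 300·9 + 900·0 + 80·5 = 4985.
Σwᵢyᵢ = 5·2 + 200·9 + 50·9 + 300·5 + 900·4 + 80·6 = 7840.
x* = 4985/1535 = 3.25, y* = 7840/1535 = 5.11.

(3.25, 5.11)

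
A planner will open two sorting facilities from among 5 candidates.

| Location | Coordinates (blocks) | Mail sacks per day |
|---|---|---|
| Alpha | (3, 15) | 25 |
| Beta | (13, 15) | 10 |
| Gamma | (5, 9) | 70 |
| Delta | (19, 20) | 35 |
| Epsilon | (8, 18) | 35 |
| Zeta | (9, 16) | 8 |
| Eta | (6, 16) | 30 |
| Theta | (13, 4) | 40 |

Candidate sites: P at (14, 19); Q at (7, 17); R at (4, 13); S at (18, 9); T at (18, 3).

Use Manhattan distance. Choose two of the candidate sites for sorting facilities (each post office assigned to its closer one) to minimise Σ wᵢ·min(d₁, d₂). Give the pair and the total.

Evaluate every pair (each demand assigned to the nearer of the two):
  {P, R}: total = 1784
  {Q, T}: total = 1849
  {R, S}: total = 1884
  {P, Q}: total = 1904
  {Q, R}: total = 1904
  {Q, S}: total = 1904
  {R, T}: total = 1934
  {P, S}: total = 2584
  {P, T}: total = 2844
  {S, T}: total = 3568
Best pair: {P, R} with total 1784.

{P, R}, total 1784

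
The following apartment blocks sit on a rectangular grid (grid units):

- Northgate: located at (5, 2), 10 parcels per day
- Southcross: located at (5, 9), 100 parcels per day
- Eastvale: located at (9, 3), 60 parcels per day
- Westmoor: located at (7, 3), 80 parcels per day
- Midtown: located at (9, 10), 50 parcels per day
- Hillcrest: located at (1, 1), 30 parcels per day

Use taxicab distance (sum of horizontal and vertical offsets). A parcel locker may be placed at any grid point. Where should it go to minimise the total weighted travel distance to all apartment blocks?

Manhattan distance separates: Σwᵢ(|x−xᵢ|+|y−yᵢ|) = Σwᵢ|x−xᵢ| + Σwᵢ|y−yᵢ|, so x and y are optimised independently as 1-D weighted medians.
Total weight W = 330; half = 165.
x-coordinate, sorted with cumulative weight:
  x=1 (Hillcrest, w=30) cum 30
  x=5 (Northgate, w=10) cum 40
  x=5 (Southcross, w=100) cum 140
  x=7 (Westmoor, w=80) cum 220  ← median
  x=9 (Eastvale, w=60) cum 280
  x=9 (Midtown, w=50) cum 330
⇒ x* = 7
y-coordinate, sorted with cumulative weight:
  y=1 (Hillcrest, w=30) cum 30
  y=2 (Northgate, w=10) cum 40
  y=3 (Eastvale, w=60) cum 100
  y=3 (Westmoor, w=80) cum 180  ← median
  y=9 (Southcross, w=100) cum 280
  y=10 (Midtown, w=50) cum 330
⇒ y* = 3

(7, 3)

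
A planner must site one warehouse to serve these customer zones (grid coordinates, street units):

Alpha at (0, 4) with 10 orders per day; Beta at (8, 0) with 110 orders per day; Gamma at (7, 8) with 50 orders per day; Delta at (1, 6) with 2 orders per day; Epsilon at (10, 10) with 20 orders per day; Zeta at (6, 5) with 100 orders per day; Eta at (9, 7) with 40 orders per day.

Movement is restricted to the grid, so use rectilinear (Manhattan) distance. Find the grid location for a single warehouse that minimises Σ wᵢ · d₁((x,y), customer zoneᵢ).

Manhattan distance separates: Σwᵢ(|x−xᵢ|+|y−yᵢ|) = Σwᵢ|x−xᵢ| + Σwᵢ|y−yᵢ|, so x and y are optimised independently as 1-D weighted medians.
Total weight W = 332; half = 166.
x-coordinate, sorted with cumulative weight:
  x=0 (Alpha, w=10) cum 10
  x=1 (Delta, w=2) cum 12
  x=6 (Zeta, w=100) cum 112
  x=7 (Gamma, w=50) cum 162
  x=8 (Beta, w=110) cum 272  ← median
  x=9 (Eta, w=40) cum 312
  x=10 (Epsilon, w=20) cum 332
⇒ x* = 8
y-coordinate, sorted with cumulative weight:
  y=0 (Beta, w=110) cum 110
  y=4 (Alpha, w=10) cum 120
  y=5 (Zeta, w=100) cum 220  ← median
  y=6 (Delta, w=2) cum 222
  y=7 (Eta, w=40) cum 262
  y=8 (Gamma, w=50) cum 312
  y=10 (Epsilon, w=20) cum 332
⇒ y* = 5

(8, 5)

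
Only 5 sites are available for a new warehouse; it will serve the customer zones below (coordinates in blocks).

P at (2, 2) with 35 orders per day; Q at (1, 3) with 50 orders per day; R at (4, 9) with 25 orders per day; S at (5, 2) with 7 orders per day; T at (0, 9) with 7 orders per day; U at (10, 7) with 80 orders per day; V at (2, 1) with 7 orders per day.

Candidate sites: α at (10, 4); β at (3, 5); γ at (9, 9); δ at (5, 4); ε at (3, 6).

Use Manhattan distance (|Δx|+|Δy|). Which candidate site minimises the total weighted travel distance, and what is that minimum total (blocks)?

Total weighted distance at each candidate:
  α (10, 4): total = 1596
  β (3, 5): total = 1304
  γ (9, 9): total = 1800
  δ (5, 4): total = 1341
  ε (3, 6): total = 1291
Minimum is at ε with total 1291 blocks.

ε, total 1291 blocks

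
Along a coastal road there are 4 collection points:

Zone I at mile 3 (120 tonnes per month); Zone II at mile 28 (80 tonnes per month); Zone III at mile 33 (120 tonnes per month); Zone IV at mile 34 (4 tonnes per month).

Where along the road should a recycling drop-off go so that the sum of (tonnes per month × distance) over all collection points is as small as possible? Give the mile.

For a sum of weighted absolute distances on a line, the optimum is the weighted median (not the mean). Total weight W = 324; half-weight = 162.
Sort by position and accumulate weight:
  mile 3 (Zone I, w=120) → cum 120
  mile 28 (Zone II, w=80) → cum 200  ≥ 162 → median here
  mile 33 (Zone III, w=120) → cum 320
  mile 34 (Zone IV, w=4) → cum 324
Optimal location: mile 28.

x = 28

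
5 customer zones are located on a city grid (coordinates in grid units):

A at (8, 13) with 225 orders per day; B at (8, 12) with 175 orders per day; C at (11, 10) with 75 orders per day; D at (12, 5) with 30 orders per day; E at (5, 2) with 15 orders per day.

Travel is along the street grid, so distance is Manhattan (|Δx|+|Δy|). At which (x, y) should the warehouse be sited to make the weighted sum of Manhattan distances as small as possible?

Manhattan distance separates: Σwᵢ(|x−xᵢ|+|y−yᵢ|) = Σwᵢ|x−xᵢ| + Σwᵢ|y−yᵢ|, so x and y are optimised independently as 1-D weighted medians.
Total weight W = 520; half = 260.
x-coordinate, sorted with cumulative weight:
  x=5 (E, w=15) cum 15
  x=8 (A, w=225) cum 240
  x=8 (B, w=175) cum 415  ← median
  x=11 (C, w=75) cum 490
  x=12 (D, w=30) cum 520
⇒ x* = 8
y-coordinate, sorted with cumulative weight:
  y=2 (E, w=15) cum 15
  y=5 (D, w=30) cum 45
  y=10 (C, w=75) cum 120
  y=12 (B, w=175) cum 295  ← median
  y=13 (A, w=225) cum 520
⇒ y* = 12

(8, 12)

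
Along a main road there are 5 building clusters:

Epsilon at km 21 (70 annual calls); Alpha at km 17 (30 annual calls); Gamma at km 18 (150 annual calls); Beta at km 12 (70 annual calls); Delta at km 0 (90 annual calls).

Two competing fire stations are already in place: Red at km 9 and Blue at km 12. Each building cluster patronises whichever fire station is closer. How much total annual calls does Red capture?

90

The indifferent point is the midpoint (9+12)/2 = 10.5; building clusters left of it (closer to Red at 9) go to Red, those right go to Blue.
  Delta at 0 (w=90) → Red
  Beta at 12 (w=70) → Blue
  Alpha at 17 (w=30) → Blue
  Gamma at 18 (w=150) → Blue
  Epsilon at 21 (w=70) → Blue
Red captures 90; Blue captures 320.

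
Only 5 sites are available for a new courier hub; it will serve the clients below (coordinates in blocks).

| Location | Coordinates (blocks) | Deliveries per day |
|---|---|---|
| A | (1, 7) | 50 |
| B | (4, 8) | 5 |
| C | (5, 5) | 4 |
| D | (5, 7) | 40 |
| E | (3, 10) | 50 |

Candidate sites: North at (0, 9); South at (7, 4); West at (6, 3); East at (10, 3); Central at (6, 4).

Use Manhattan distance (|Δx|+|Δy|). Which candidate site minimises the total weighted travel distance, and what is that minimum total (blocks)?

North, total 691 blocks

Total weighted distance at each candidate:
  North (0, 9): total = 691
  South (7, 4): total = 1197
  West (6, 3): total = 1197
  East (10, 3): total = 1793
  Central (6, 4): total = 1048
Minimum is at North with total 691 blocks.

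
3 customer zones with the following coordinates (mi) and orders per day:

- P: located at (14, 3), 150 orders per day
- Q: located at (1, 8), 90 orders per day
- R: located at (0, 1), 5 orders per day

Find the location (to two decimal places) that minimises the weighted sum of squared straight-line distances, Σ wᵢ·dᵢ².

(8.94, 4.80)

The minimiser of Σwᵢ‖p−pᵢ‖² is the weighted centroid p* = (Σwᵢpᵢ)/(Σwᵢ).
Σwᵢ = 245.
Σwᵢxᵢ = 150·14 + 90·1 + 5·0 = 2190.
Σwᵢyᵢ = 150·3 + 90·8 + 5·1 = 1175.
x* = 2190/245 = 8.94, y* = 1175/245 = 4.80.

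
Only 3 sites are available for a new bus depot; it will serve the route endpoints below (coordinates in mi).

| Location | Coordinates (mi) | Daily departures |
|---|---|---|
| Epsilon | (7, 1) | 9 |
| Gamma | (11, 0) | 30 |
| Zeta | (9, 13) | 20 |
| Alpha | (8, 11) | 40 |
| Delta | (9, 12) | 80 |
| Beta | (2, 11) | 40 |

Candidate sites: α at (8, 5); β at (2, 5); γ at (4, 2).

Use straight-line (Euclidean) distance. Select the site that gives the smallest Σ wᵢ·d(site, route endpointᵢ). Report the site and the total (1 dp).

Total weighted distance at each candidate:
  α (8, 5): total = 1518.4
  β (2, 5): total = 1950.5
  γ (4, 2): total = 2145.7
Minimum is at α with total 1518.4 mi.

α, total 1518.4 mi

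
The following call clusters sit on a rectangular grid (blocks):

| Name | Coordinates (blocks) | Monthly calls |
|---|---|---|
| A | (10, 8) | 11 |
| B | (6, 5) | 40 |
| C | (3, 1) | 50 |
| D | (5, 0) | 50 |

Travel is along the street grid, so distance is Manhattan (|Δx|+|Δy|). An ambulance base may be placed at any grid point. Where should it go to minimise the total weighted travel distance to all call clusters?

Manhattan distance separates: Σwᵢ(|x−xᵢ|+|y−yᵢ|) = Σwᵢ|x−xᵢ| + Σwᵢ|y−yᵢ|, so x and y are optimised independently as 1-D weighted medians.
Total weight W = 151; half = 75.5.
x-coordinate, sorted with cumulative weight:
  x=3 (C, w=50) cum 50
  x=5 (D, w=50) cum 100  ← median
  x=6 (B, w=40) cum 140
  x=10 (A, w=11) cum 151
⇒ x* = 5
y-coordinate, sorted with cumulative weight:
  y=0 (D, w=50) cum 50
  y=1 (C, w=50) cum 100  ← median
  y=5 (B, w=40) cum 140
  y=8 (A, w=11) cum 151
⇒ y* = 1

(5, 1)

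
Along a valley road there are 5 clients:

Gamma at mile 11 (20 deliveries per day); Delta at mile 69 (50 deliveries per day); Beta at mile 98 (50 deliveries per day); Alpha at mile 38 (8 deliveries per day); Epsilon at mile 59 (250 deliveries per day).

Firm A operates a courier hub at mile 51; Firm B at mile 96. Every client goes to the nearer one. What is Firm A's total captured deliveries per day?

328

The indifferent point is the midpoint (51+96)/2 = 73.5; clients left of it (closer to Firm A at 51) go to Firm A, those right go to Firm B.
  Gamma at 11 (w=20) → Firm A
  Alpha at 38 (w=8) → Firm A
  Epsilon at 59 (w=250) → Firm A
  Delta at 69 (w=50) → Firm A
  Beta at 98 (w=50) → Firm B
Firm A captures 328; Firm B captures 50.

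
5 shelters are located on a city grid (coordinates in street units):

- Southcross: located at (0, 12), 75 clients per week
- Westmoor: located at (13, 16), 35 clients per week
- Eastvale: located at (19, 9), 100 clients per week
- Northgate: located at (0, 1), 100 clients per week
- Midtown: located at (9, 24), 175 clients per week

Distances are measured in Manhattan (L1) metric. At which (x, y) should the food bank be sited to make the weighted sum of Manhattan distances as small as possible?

Manhattan distance separates: Σwᵢ(|x−xᵢ|+|y−yᵢ|) = Σwᵢ|x−xᵢ| + Σwᵢ|y−yᵢ|, so x and y are optimised independently as 1-D weighted medians.
Total weight W = 485; half = 242.5.
x-coordinate, sorted with cumulative weight:
  x=0 (Southcross, w=75) cum 75
  x=0 (Northgate, w=100) cum 175
  x=9 (Midtown, w=175) cum 350  ← median
  x=13 (Westmoor, w=35) cum 385
  x=19 (Eastvale, w=100) cum 485
⇒ x* = 9
y-coordinate, sorted with cumulative weight:
  y=1 (Northgate, w=100) cum 100
  y=9 (Eastvale, w=100) cum 200
  y=12 (Southcross, w=75) cum 275  ← median
  y=16 (Westmoor, w=35) cum 310
  y=24 (Midtown, w=175) cum 485
⇒ y* = 12

(9, 12)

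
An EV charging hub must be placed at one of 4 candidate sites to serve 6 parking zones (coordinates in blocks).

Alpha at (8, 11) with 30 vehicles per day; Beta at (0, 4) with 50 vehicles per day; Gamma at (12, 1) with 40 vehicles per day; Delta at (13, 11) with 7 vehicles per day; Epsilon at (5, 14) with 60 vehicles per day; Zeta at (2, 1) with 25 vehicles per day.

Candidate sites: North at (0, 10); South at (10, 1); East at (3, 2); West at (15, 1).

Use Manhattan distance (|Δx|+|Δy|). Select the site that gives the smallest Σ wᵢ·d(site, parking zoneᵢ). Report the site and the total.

East, total 2093 blocks

Total weighted distance at each candidate:
  North (0, 10): total = 2323
  South (10, 1): total = 2461
  East (3, 2): total = 2093
  West (15, 1): total = 3319
Minimum is at East with total 2093 blocks.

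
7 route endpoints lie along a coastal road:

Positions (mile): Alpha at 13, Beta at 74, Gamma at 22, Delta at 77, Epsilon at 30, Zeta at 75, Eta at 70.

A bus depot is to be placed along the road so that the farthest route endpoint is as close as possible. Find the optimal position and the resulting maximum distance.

location 45, max distance 32

The 1-center on a line is the midpoint of the two extreme points: leftmost at 13, rightmost at 77.
Optimal location = (13 + 77)/2 = 45; maximum distance = (77 − 13)/2 = 32.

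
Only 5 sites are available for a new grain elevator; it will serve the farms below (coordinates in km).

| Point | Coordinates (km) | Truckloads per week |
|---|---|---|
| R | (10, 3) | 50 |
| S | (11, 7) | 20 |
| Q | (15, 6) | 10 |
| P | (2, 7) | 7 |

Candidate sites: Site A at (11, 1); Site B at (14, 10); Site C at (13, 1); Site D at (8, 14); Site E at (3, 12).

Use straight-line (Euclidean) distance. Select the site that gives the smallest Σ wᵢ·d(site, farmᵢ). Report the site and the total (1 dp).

Site A, total 371.6 km

Total weighted distance at each candidate:
  Site A (11, 1): total = 371.6
  Site B (14, 10): total = 615.8
  Site C (13, 1): total = 448.3
  Site D (8, 14): total = 882.2
  Site E (3, 12): total = 928.6
Minimum is at Site A with total 371.6 km.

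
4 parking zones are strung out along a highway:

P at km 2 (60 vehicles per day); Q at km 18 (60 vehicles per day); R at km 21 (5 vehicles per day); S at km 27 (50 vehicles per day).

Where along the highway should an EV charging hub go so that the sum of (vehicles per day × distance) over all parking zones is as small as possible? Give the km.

For a sum of weighted absolute distances on a line, the optimum is the weighted median (not the mean). Total weight W = 175; half-weight = 87.5.
Sort by position and accumulate weight:
  km 2 (P, w=60) → cum 60
  km 18 (Q, w=60) → cum 120  ≥ 87.5 → median here
  km 21 (R, w=5) → cum 125
  km 27 (S, w=50) → cum 175
Optimal location: km 18.

x = 18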